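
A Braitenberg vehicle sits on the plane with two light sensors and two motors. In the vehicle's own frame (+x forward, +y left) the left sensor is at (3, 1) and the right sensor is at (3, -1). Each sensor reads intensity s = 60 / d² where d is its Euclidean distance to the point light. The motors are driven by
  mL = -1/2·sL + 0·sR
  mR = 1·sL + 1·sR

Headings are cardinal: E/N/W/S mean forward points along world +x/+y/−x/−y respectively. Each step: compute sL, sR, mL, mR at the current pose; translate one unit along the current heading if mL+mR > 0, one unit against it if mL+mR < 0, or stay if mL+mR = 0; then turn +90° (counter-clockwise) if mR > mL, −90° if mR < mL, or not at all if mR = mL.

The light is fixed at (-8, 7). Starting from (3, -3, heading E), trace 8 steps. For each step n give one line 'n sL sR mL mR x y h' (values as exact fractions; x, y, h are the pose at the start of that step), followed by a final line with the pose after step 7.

0 60/277 60/317 -30/277 35640/87809 3 -3 E
1 6/17 30/109 -3/17 1164/1853 4 -3 N
2 60/181 12/29 -30/181 3912/5249 4 -2 W
3 5/24 15/61 -5/48 665/1464 3 -2 S
4 60/277 60/317 -30/277 35640/87809 3 -3 E
5 6/17 30/109 -3/17 1164/1853 4 -3 N
6 60/181 12/29 -30/181 3912/5249 4 -2 W
7 5/24 15/61 -5/48 665/1464 3 -2 S
final 3 -3 E

n=0: pose=(3,-3,E); sL=60/277, sR=60/317; mL=-30/277, mR=35640/87809; mL+mR=26130/87809 → advance +1; mR−mL=45150/87809 → turn +1·90°
n=1: pose=(4,-3,N); sL=6/17, sR=30/109; mL=-3/17, mR=1164/1853; mL+mR=837/1853 → advance +1; mR−mL=1491/1853 → turn +1·90°
n=2: pose=(4,-2,W); sL=60/181, sR=12/29; mL=-30/181, mR=3912/5249; mL+mR=3042/5249 → advance +1; mR−mL=4782/5249 → turn +1·90°
n=3: pose=(3,-2,S); sL=5/24, sR=15/61; mL=-5/48, mR=665/1464; mL+mR=1025/2928 → advance +1; mR−mL=545/976 → turn +1·90°
n=4: pose=(3,-3,E); sL=60/277, sR=60/317; mL=-30/277, mR=35640/87809; mL+mR=26130/87809 → advance +1; mR−mL=45150/87809 → turn +1·90°
n=5: pose=(4,-3,N); sL=6/17, sR=30/109; mL=-3/17, mR=1164/1853; mL+mR=837/1853 → advance +1; mR−mL=1491/1853 → turn +1·90°
n=6: pose=(4,-2,W); sL=60/181, sR=12/29; mL=-30/181, mR=3912/5249; mL+mR=3042/5249 → advance +1; mR−mL=4782/5249 → turn +1·90°
n=7: pose=(3,-2,S); sL=5/24, sR=15/61; mL=-5/48, mR=665/1464; mL+mR=1025/2928 → advance +1; mR−mL=545/976 → turn +1·90°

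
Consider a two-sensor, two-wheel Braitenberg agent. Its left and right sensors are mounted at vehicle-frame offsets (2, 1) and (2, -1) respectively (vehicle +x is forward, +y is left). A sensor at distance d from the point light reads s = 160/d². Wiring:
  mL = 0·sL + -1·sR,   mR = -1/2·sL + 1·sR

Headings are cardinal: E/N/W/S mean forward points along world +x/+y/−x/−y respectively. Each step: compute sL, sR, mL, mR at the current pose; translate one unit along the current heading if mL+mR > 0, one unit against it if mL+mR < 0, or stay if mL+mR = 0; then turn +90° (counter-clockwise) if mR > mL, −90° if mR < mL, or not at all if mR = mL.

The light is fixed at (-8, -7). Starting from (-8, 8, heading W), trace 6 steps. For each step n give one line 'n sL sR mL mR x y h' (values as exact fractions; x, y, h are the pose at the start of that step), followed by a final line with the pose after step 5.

n=0: pose=(-8,8,W); sL=4/5, sR=8/13; mL=-8/13, mR=14/65; mL+mR=-2/5 → advance -1; mR−mL=54/65 → turn +1·90°
n=1: pose=(-7,8,S); sL=160/173, sR=160/169; mL=-160/169, mR=14160/29237; mL+mR=-80/173 → advance -1; mR−mL=41840/29237 → turn +1·90°
n=2: pose=(-7,9,E); sL=80/149, sR=80/117; mL=-80/117, mR=7240/17433; mL+mR=-40/149 → advance -1; mR−mL=19160/17433 → turn +1·90°
n=3: pose=(-8,9,N); sL=32/65, sR=32/65; mL=-32/65, mR=16/65; mL+mR=-16/65 → advance -1; mR−mL=48/65 → turn +1·90°
n=4: pose=(-8,8,W); sL=4/5, sR=8/13; mL=-8/13, mR=14/65; mL+mR=-2/5 → advance -1; mR−mL=54/65 → turn +1·90°
n=5: pose=(-7,8,S); sL=160/173, sR=160/169; mL=-160/169, mR=14160/29237; mL+mR=-80/173 → advance -1; mR−mL=41840/29237 → turn +1·90°

0 4/5 8/13 -8/13 14/65 -8 8 W
1 160/173 160/169 -160/169 14160/29237 -7 8 S
2 80/149 80/117 -80/117 7240/17433 -7 9 E
3 32/65 32/65 -32/65 16/65 -8 9 N
4 4/5 8/13 -8/13 14/65 -8 8 W
5 160/173 160/169 -160/169 14160/29237 -7 8 S
final -7 9 E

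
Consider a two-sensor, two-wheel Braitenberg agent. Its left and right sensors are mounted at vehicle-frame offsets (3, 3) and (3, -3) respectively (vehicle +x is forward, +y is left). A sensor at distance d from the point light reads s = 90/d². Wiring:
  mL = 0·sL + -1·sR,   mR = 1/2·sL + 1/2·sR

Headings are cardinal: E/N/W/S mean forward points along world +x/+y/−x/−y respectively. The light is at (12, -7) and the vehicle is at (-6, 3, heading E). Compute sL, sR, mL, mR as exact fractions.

left sensor world pos  = (-3, 6); dL² = 394
right sensor world pos = (-3, 0); dR² = 274
sL = 90/394 = 45/197
sR = 90/274 = 45/137
mL = 0·sL + -1·sR = -45/137
mR = 1/2·sL + 1/2·sR = 7515/26989

45/197 45/137 -45/137 7515/26989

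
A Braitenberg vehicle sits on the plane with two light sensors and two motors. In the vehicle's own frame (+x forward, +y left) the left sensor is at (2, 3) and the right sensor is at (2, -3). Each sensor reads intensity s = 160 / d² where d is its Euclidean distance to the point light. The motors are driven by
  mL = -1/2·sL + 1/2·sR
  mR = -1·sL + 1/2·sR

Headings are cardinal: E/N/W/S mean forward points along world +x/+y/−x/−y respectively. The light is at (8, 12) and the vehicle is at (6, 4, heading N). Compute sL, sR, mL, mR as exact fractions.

left sensor world pos  = (3, 6); dL² = 61
right sensor world pos = (9, 6); dR² = 37
sL = 160/61 = 160/61
sR = 160/37 = 160/37
mL = -1/2·sL + 1/2·sR = 1920/2257
mR = -1·sL + 1/2·sR = -1040/2257

160/61 160/37 1920/2257 -1040/2257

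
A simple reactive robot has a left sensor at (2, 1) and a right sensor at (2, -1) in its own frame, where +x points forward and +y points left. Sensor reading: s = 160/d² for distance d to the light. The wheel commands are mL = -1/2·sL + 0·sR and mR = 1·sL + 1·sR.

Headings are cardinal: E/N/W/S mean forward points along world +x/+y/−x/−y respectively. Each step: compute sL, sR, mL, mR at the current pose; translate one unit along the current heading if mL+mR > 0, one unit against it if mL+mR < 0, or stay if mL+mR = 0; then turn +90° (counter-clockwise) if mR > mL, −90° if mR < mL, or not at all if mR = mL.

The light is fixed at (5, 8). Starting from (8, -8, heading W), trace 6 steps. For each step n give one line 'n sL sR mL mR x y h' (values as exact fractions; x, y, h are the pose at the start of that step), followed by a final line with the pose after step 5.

0 16/29 80/113 -8/29 4128/3277 8 -8 W
1 160/333 32/65 -80/333 21056/21645 7 -8 S
2 10/17 8/17 -5/17 18/17 7 -9 E
3 160/229 160/241 -80/229 75200/55189 8 -9 N
4 16/29 80/113 -8/29 4128/3277 8 -8 W
5 160/333 32/65 -80/333 21056/21645 7 -8 S
final 7 -9 E

n=0: pose=(8,-8,W); sL=16/29, sR=80/113; mL=-8/29, mR=4128/3277; mL+mR=3224/3277 → advance +1; mR−mL=5032/3277 → turn +1·90°
n=1: pose=(7,-8,S); sL=160/333, sR=32/65; mL=-80/333, mR=21056/21645; mL+mR=15856/21645 → advance +1; mR−mL=8752/7215 → turn +1·90°
n=2: pose=(7,-9,E); sL=10/17, sR=8/17; mL=-5/17, mR=18/17; mL+mR=13/17 → advance +1; mR−mL=23/17 → turn +1·90°
n=3: pose=(8,-9,N); sL=160/229, sR=160/241; mL=-80/229, mR=75200/55189; mL+mR=55920/55189 → advance +1; mR−mL=94480/55189 → turn +1·90°
n=4: pose=(8,-8,W); sL=16/29, sR=80/113; mL=-8/29, mR=4128/3277; mL+mR=3224/3277 → advance +1; mR−mL=5032/3277 → turn +1·90°
n=5: pose=(7,-8,S); sL=160/333, sR=32/65; mL=-80/333, mR=21056/21645; mL+mR=15856/21645 → advance +1; mR−mL=8752/7215 → turn +1·90°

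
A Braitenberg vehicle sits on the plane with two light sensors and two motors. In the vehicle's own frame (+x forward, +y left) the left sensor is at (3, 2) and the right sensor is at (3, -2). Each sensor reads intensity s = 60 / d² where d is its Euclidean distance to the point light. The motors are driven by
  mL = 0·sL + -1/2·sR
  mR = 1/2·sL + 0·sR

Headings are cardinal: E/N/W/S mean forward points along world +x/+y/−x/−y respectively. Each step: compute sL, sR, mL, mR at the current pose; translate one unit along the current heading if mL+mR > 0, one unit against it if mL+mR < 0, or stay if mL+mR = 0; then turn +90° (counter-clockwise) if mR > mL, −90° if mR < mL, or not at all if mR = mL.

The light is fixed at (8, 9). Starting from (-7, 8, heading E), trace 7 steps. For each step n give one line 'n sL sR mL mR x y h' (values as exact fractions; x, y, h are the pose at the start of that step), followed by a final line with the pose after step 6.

n=0: pose=(-7,8,E); sL=12/29, sR=20/51; mL=-10/51, mR=6/29; mL+mR=16/1479 → advance +1; mR−mL=596/1479 → turn +1·90°
n=1: pose=(-6,8,N); sL=3/13, sR=15/37; mL=-15/74, mR=3/26; mL+mR=-42/481 → advance -1; mR−mL=153/481 → turn +1·90°
n=2: pose=(-6,7,W); sL=12/61, sR=60/289; mL=-30/289, mR=6/61; mL+mR=-96/17629 → advance -1; mR−mL=3564/17629 → turn +1·90°
n=3: pose=(-5,7,S); sL=30/73, sR=6/25; mL=-3/25, mR=15/73; mL+mR=156/1825 → advance +1; mR−mL=594/1825 → turn +1·90°
n=4: pose=(-5,6,E); sL=60/101, sR=12/25; mL=-6/25, mR=30/101; mL+mR=144/2525 → advance +1; mR−mL=1356/2525 → turn +1·90°
n=5: pose=(-4,6,N); sL=15/49, sR=3/5; mL=-3/10, mR=15/98; mL+mR=-36/245 → advance -1; mR−mL=111/245 → turn +1·90°
n=6: pose=(-4,5,W); sL=20/87, sR=60/229; mL=-30/229, mR=10/87; mL+mR=-320/19923 → advance -1; mR−mL=4900/19923 → turn +1·90°

0 12/29 20/51 -10/51 6/29 -7 8 E
1 3/13 15/37 -15/74 3/26 -6 8 N
2 12/61 60/289 -30/289 6/61 -6 7 W
3 30/73 6/25 -3/25 15/73 -5 7 S
4 60/101 12/25 -6/25 30/101 -5 6 E
5 15/49 3/5 -3/10 15/98 -4 6 N
6 20/87 60/229 -30/229 10/87 -4 5 W
final -3 5 S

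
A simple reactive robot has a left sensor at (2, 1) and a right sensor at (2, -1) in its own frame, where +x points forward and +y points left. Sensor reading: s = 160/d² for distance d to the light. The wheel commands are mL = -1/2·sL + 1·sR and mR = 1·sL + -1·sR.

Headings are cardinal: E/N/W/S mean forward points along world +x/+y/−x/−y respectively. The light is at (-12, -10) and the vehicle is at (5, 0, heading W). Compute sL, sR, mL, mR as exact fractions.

left sensor world pos  = (3, -1); dL² = 306
right sensor world pos = (3, 1); dR² = 346
sL = 160/306 = 80/153
sR = 160/346 = 80/173
mL = -1/2·sL + 1·sR = 5320/26469
mR = 1·sL + -1·sR = 1600/26469

80/153 80/173 5320/26469 1600/26469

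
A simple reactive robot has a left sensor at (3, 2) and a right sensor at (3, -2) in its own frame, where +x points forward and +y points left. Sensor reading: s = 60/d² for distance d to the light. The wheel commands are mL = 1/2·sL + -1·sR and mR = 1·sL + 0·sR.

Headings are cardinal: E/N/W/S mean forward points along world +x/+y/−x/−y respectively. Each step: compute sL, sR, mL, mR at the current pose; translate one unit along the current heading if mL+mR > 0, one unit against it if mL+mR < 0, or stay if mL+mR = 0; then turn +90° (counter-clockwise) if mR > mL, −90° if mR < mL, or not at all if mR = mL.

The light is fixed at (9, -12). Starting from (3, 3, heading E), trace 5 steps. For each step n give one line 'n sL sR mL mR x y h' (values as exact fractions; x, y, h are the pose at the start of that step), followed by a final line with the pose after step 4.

n=0: pose=(3,3,E); sL=30/149, sR=30/89; mL=-3135/13261, mR=30/149; mL+mR=-465/13261 → advance -1; mR−mL=5805/13261 → turn +1·90°
n=1: pose=(2,3,N); sL=4/27, sR=60/349; mL=-922/9423, mR=4/27; mL+mR=158/3141 → advance +1; mR−mL=2318/9423 → turn +1·90°
n=2: pose=(2,4,W); sL=15/74, sR=15/106; mL=-315/7844, mR=15/74; mL+mR=1275/7844 → advance +1; mR−mL=1905/7844 → turn +1·90°
n=3: pose=(1,4,S); sL=12/41, sR=60/269; mL=-846/11029, mR=12/41; mL+mR=2382/11029 → advance +1; mR−mL=4074/11029 → turn +1·90°
n=4: pose=(1,3,E); sL=30/157, sR=30/97; mL=-3255/15229, mR=30/157; mL+mR=-345/15229 → advance -1; mR−mL=6165/15229 → turn +1·90°

0 30/149 30/89 -3135/13261 30/149 3 3 E
1 4/27 60/349 -922/9423 4/27 2 3 N
2 15/74 15/106 -315/7844 15/74 2 4 W
3 12/41 60/269 -846/11029 12/41 1 4 S
4 30/157 30/97 -3255/15229 30/157 1 3 E
final 0 3 N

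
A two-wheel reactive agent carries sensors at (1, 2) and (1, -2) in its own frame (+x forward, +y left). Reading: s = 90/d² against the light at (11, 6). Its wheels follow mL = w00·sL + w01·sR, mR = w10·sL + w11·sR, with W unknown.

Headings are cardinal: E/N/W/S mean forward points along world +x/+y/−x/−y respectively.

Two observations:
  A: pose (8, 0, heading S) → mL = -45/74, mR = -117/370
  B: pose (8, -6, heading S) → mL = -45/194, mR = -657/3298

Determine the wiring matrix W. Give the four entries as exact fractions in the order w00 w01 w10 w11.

obs A: pose=(8,0,S) → sL=9/5, sR=45/37, mL=-45/74, mR=-117/370
obs B: pose=(8,-6,S) → sL=9/17, sR=45/97, mL=-45/194, mR=-657/3298
sensor matrix S = [[9/5, 45/37], [9/17, 45/97]]; det S = 11664/61013
solve [mL_A; mL_B] = S·[w00; w01] and [mR_A; mR_B] = S·[w10; w11]:
  w00 = 0, w01 = -1/2, w10 = 1/2, w11 = -1

0 -1/2 1/2 -1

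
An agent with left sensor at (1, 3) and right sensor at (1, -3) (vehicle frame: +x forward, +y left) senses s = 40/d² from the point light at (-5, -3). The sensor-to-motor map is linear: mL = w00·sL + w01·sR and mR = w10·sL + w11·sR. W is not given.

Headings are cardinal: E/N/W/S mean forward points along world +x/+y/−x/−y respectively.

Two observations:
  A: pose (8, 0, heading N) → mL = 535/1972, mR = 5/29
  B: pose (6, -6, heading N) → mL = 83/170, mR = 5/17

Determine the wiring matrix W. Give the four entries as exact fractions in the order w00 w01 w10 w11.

obs A: pose=(8,0,N) → sL=10/29, sR=5/34, mL=535/1972, mR=5/29
obs B: pose=(6,-6,N) → sL=10/17, sR=1/5, mL=83/170, mR=5/17
sensor matrix S = [[10/29, 5/34], [10/17, 1/5]]; det S = -147/8381
solve [mL_A; mL_B] = S·[w00; w01] and [mR_A; mR_B] = S·[w10; w11]:
  w00 = 1, w01 = -1/2, w10 = 1/2, w11 = 0

1 -1/2 1/2 0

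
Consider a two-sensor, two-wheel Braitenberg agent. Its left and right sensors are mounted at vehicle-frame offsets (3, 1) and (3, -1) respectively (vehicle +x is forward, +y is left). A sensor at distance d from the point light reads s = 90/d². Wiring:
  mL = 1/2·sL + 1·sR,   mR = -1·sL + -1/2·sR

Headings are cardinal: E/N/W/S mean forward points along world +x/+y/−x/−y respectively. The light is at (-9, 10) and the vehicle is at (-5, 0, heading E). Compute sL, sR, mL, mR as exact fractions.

9/13 9/17 387/442 -423/442

left sensor world pos  = (-2, 1); dL² = 130
right sensor world pos = (-2, -1); dR² = 170
sL = 90/130 = 9/13
sR = 90/170 = 9/17
mL = 1/2·sL + 1·sR = 387/442
mR = -1·sL + -1/2·sR = -423/442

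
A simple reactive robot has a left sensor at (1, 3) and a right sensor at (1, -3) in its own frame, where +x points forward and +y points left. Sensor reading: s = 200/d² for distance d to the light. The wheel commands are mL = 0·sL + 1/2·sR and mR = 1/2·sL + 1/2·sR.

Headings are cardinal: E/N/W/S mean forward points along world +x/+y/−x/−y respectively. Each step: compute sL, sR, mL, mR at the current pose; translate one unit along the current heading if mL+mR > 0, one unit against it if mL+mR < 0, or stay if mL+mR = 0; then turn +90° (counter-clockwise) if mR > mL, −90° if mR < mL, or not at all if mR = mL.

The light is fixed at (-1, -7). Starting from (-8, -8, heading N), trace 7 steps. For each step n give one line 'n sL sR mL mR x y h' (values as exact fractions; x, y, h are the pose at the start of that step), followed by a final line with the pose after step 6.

n=0: pose=(-8,-8,N); sL=2, sR=25/2; mL=25/4, mR=29/4; mL+mR=27/2 → advance +1; mR−mL=1 → turn +1·90°
n=1: pose=(-8,-7,W); sL=200/73, sR=200/73; mL=100/73, mR=200/73; mL+mR=300/73 → advance +1; mR−mL=100/73 → turn +1·90°
n=2: pose=(-9,-7,S); sL=100/13, sR=100/61; mL=50/61, mR=3700/793; mL+mR=4350/793 → advance +1; mR−mL=50/13 → turn +1·90°
n=3: pose=(-9,-8,E); sL=200/53, sR=40/13; mL=20/13, mR=2360/689; mL+mR=3420/689 → advance +1; mR−mL=100/53 → turn +1·90°
n=4: pose=(-8,-8,N); sL=2, sR=25/2; mL=25/4, mR=29/4; mL+mR=27/2 → advance +1; mR−mL=1 → turn +1·90°
n=5: pose=(-8,-7,W); sL=200/73, sR=200/73; mL=100/73, mR=200/73; mL+mR=300/73 → advance +1; mR−mL=100/73 → turn +1·90°
n=6: pose=(-9,-7,S); sL=100/13, sR=100/61; mL=50/61, mR=3700/793; mL+mR=4350/793 → advance +1; mR−mL=50/13 → turn +1·90°

0 2 25/2 25/4 29/4 -8 -8 N
1 200/73 200/73 100/73 200/73 -8 -7 W
2 100/13 100/61 50/61 3700/793 -9 -7 S
3 200/53 40/13 20/13 2360/689 -9 -8 E
4 2 25/2 25/4 29/4 -8 -8 N
5 200/73 200/73 100/73 200/73 -8 -7 W
6 100/13 100/61 50/61 3700/793 -9 -7 S
final -9 -8 E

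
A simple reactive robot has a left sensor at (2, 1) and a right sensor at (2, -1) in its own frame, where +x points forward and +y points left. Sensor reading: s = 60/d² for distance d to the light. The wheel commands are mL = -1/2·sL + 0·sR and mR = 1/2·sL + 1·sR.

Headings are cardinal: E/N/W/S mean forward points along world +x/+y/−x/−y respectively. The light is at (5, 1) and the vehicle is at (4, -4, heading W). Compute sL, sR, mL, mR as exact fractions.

left sensor world pos  = (2, -5); dL² = 45
right sensor world pos = (2, -3); dR² = 25
sL = 60/45 = 4/3
sR = 60/25 = 12/5
mL = -1/2·sL + 0·sR = -2/3
mR = 1/2·sL + 1·sR = 46/15

4/3 12/5 -2/3 46/15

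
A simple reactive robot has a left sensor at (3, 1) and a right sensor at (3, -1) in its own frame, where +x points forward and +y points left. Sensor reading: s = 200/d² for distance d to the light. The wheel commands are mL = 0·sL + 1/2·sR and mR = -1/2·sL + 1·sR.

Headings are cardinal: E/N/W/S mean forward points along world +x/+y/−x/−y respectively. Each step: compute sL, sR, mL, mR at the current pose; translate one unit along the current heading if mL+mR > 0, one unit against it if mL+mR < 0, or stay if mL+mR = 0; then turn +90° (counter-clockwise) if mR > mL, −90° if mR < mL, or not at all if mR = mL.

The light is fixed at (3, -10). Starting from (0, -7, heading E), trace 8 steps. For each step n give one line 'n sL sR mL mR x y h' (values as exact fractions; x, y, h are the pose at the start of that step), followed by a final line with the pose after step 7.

n=0: pose=(0,-7,E); sL=25/2, sR=50; mL=25, mR=175/4; mL+mR=275/4 → advance +1; mR−mL=75/4 → turn +1·90°
n=1: pose=(1,-7,N); sL=40/9, sR=200/37; mL=100/37, mR=1060/333; mL+mR=1960/333 → advance +1; mR−mL=160/333 → turn +1·90°
n=2: pose=(1,-6,W); sL=100/17, sR=4; mL=2, mR=18/17; mL+mR=52/17 → advance +1; mR−mL=-16/17 → turn -1·90°
n=3: pose=(0,-6,N); sL=40/13, sR=200/53; mL=100/53, mR=1540/689; mL+mR=2840/689 → advance +1; mR−mL=240/689 → turn +1·90°
n=4: pose=(0,-5,W); sL=50/13, sR=25/9; mL=25/18, mR=100/117; mL+mR=175/78 → advance +1; mR−mL=-125/234 → turn -1·90°
n=5: pose=(-1,-5,N); sL=200/89, sR=200/73; mL=100/73, mR=10500/6497; mL+mR=19400/6497 → advance +1; mR−mL=1600/6497 → turn +1·90°
n=6: pose=(-1,-4,W); sL=100/37, sR=100/49; mL=50/49, mR=1250/1813; mL+mR=3100/1813 → advance +1; mR−mL=-600/1813 → turn -1·90°
n=7: pose=(-2,-4,N); sL=200/117, sR=200/97; mL=100/97, mR=13700/11349; mL+mR=25400/11349 → advance +1; mR−mL=2000/11349 → turn +1·90°

0 25/2 50 25 175/4 0 -7 E
1 40/9 200/37 100/37 1060/333 1 -7 N
2 100/17 4 2 18/17 1 -6 W
3 40/13 200/53 100/53 1540/689 0 -6 N
4 50/13 25/9 25/18 100/117 0 -5 W
5 200/89 200/73 100/73 10500/6497 -1 -5 N
6 100/37 100/49 50/49 1250/1813 -1 -4 W
7 200/117 200/97 100/97 13700/11349 -2 -4 N
final -2 -3 W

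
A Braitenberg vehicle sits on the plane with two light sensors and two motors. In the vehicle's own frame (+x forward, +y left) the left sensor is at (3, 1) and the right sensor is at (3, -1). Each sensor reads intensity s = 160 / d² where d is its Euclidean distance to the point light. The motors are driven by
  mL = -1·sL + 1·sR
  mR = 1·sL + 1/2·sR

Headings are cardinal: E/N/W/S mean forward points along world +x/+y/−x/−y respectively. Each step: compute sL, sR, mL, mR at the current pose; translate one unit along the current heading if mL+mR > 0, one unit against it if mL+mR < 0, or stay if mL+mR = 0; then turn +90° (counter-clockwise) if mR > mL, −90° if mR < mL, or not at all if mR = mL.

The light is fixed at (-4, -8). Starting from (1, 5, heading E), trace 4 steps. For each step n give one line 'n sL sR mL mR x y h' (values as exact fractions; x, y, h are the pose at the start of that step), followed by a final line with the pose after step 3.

n=0: pose=(1,5,E); sL=8/13, sR=10/13; mL=2/13, mR=1; mL+mR=15/13 → advance +1; mR−mL=11/13 → turn +1·90°
n=1: pose=(2,5,N); sL=160/281, sR=32/61; mL=-768/17141, mR=14256/17141; mL+mR=48/61 → advance +1; mR−mL=15024/17141 → turn +1·90°
n=2: pose=(2,6,W); sL=80/89, sR=80/117; mL=-2240/10413, mR=12920/10413; mL+mR=40/39 → advance +1; mR−mL=15160/10413 → turn +1·90°
n=3: pose=(1,6,S); sL=160/157, sR=160/137; mL=3200/21509, mR=34480/21509; mL+mR=240/137 → advance +1; mR−mL=31280/21509 → turn +1·90°

0 8/13 10/13 2/13 1 1 5 E
1 160/281 32/61 -768/17141 14256/17141 2 5 N
2 80/89 80/117 -2240/10413 12920/10413 2 6 W
3 160/157 160/137 3200/21509 34480/21509 1 6 S
final 1 5 E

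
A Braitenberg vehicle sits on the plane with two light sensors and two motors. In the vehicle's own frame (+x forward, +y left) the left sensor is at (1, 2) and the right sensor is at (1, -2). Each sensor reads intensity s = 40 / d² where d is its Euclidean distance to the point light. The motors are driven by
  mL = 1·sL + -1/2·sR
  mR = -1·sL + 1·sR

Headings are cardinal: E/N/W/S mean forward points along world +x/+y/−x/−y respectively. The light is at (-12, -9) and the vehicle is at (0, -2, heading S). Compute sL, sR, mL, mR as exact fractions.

left sensor world pos  = (2, -3); dL² = 232
right sensor world pos = (-2, -3); dR² = 136
sL = 40/232 = 5/29
sR = 40/136 = 5/17
mL = 1·sL + -1/2·sR = 25/986
mR = -1·sL + 1·sR = 60/493

5/29 5/17 25/986 60/493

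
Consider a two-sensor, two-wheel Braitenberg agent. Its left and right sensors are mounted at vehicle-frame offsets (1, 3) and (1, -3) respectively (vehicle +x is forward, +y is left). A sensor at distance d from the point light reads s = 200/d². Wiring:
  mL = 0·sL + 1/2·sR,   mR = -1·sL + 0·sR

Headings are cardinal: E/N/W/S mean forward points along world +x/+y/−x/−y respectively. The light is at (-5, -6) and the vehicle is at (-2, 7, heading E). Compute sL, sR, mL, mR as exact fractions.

25/34 50/29 25/29 -25/34

left sensor world pos  = (-1, 10); dL² = 272
right sensor world pos = (-1, 4); dR² = 116
sL = 200/272 = 25/34
sR = 200/116 = 50/29
mL = 0·sL + 1/2·sR = 25/29
mR = -1·sL + 0·sR = -25/34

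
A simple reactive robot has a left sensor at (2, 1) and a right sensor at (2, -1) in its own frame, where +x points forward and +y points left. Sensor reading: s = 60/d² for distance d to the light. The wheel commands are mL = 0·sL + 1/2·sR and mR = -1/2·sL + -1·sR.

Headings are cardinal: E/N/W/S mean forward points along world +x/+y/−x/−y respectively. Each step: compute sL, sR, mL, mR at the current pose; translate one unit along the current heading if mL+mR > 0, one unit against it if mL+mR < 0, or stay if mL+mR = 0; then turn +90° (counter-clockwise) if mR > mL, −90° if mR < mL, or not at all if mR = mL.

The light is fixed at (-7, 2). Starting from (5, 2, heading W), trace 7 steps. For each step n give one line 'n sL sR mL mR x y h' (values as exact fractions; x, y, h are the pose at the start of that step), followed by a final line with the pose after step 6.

0 60/101 60/101 30/101 -90/101 5 2 W
1 15/37 3/10 3/20 -93/185 6 2 N
2 4/15 60/229 30/229 -1358/3435 6 1 E
3 30/89 6/13 3/13 -729/1157 5 1 S
4 60/101 60/101 30/101 -90/101 5 2 W
5 15/37 3/10 3/20 -93/185 6 2 N
6 4/15 60/229 30/229 -1358/3435 6 1 E
final 5 1 S

n=0: pose=(5,2,W); sL=60/101, sR=60/101; mL=30/101, mR=-90/101; mL+mR=-60/101 → advance -1; mR−mL=-120/101 → turn -1·90°
n=1: pose=(6,2,N); sL=15/37, sR=3/10; mL=3/20, mR=-93/185; mL+mR=-261/740 → advance -1; mR−mL=-483/740 → turn -1·90°
n=2: pose=(6,1,E); sL=4/15, sR=60/229; mL=30/229, mR=-1358/3435; mL+mR=-908/3435 → advance -1; mR−mL=-1808/3435 → turn -1·90°
n=3: pose=(5,1,S); sL=30/89, sR=6/13; mL=3/13, mR=-729/1157; mL+mR=-462/1157 → advance -1; mR−mL=-996/1157 → turn -1·90°
n=4: pose=(5,2,W); sL=60/101, sR=60/101; mL=30/101, mR=-90/101; mL+mR=-60/101 → advance -1; mR−mL=-120/101 → turn -1·90°
n=5: pose=(6,2,N); sL=15/37, sR=3/10; mL=3/20, mR=-93/185; mL+mR=-261/740 → advance -1; mR−mL=-483/740 → turn -1·90°
n=6: pose=(6,1,E); sL=4/15, sR=60/229; mL=30/229, mR=-1358/3435; mL+mR=-908/3435 → advance -1; mR−mL=-1808/3435 → turn -1·90°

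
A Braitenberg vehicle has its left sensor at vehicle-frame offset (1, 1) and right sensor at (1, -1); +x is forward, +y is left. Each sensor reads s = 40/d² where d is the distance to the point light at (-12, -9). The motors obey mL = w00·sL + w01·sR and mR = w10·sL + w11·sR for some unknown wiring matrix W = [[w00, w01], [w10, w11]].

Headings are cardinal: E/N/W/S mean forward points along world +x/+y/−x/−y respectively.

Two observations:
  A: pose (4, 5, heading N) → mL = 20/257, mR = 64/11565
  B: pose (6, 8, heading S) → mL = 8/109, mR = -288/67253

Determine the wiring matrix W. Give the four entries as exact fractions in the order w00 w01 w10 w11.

obs A: pose=(4,5,N) → sL=4/45, sR=20/257, mL=20/257, mR=64/11565
obs B: pose=(6,8,S) → sL=40/617, sR=8/109, mL=8/109, mR=-288/67253
sensor matrix S = [[4/45, 20/257], [40/617, 8/109]]; det S = 1150208/777780945
solve [mL_A; mL_B] = S·[w00; w01] and [mR_A; mR_B] = S·[w10; w11]:
  w00 = 0, w01 = 1, w10 = 1/2, w11 = -1/2

0 1 1/2 -1/2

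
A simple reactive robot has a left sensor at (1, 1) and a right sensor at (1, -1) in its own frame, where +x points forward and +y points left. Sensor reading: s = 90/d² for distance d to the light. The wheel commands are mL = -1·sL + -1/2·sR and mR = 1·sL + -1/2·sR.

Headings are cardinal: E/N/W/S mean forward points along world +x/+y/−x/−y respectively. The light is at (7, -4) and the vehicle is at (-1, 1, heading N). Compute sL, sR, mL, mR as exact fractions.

10/13 18/17 -287/221 53/221

left sensor world pos  = (-2, 2); dL² = 117
right sensor world pos = (0, 2); dR² = 85
sL = 90/117 = 10/13
sR = 90/85 = 18/17
mL = -1·sL + -1/2·sR = -287/221
mR = 1·sL + -1/2·sR = 53/221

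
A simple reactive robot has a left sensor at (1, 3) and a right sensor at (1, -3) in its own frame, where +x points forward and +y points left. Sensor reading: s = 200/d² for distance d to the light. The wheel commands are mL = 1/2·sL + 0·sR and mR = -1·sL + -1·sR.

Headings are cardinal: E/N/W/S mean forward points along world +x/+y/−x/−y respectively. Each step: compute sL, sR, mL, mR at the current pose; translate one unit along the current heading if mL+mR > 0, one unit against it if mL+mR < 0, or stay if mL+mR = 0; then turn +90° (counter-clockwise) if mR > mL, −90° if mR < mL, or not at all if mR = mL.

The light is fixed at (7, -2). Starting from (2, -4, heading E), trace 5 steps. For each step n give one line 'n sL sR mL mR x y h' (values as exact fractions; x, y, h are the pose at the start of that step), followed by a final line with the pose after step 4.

n=0: pose=(2,-4,E); sL=200/17, sR=200/41; mL=100/17, mR=-11600/697; mL+mR=-7500/697 → advance -1; mR−mL=-15700/697 → turn -1·90°
n=1: pose=(1,-4,S); sL=100/9, sR=20/9; mL=50/9, mR=-40/3; mL+mR=-70/9 → advance -1; mR−mL=-170/9 → turn -1·90°
n=2: pose=(1,-3,W); sL=40/13, sR=200/53; mL=20/13, mR=-4720/689; mL+mR=-3660/689 → advance -1; mR−mL=-5780/689 → turn -1·90°
n=3: pose=(2,-3,N); sL=25/8, sR=50; mL=25/16, mR=-425/8; mL+mR=-825/16 → advance -1; mR−mL=-875/16 → turn -1·90°
n=4: pose=(2,-4,E); sL=200/17, sR=200/41; mL=100/17, mR=-11600/697; mL+mR=-7500/697 → advance -1; mR−mL=-15700/697 → turn -1·90°

0 200/17 200/41 100/17 -11600/697 2 -4 E
1 100/9 20/9 50/9 -40/3 1 -4 S
2 40/13 200/53 20/13 -4720/689 1 -3 W
3 25/8 50 25/16 -425/8 2 -3 N
4 200/17 200/41 100/17 -11600/697 2 -4 E
final 1 -4 S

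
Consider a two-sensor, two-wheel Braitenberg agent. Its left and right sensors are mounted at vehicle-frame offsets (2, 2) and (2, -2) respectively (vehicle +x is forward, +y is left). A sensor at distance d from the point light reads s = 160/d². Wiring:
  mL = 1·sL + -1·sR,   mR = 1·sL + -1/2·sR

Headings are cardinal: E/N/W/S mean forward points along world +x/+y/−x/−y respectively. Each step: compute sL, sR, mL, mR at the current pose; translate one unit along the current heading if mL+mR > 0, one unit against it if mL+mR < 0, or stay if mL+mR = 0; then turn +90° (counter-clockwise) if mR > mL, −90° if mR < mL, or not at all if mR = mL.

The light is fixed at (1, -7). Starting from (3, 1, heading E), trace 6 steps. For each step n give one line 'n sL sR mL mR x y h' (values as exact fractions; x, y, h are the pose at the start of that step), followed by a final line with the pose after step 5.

0 40/29 40/13 -640/377 -60/377 3 1 E
1 160/101 160/109 1280/11009 9360/11009 2 1 N
2 16/5 80/61 576/305 776/305 2 2 W
3 160/53 160/53 0 80/53 1 2 S
4 20/13 4 -32/13 -6/13 1 1 E
5 160/109 160/101 -1280/11009 7440/11009 0 1 N
final 0 2 W

n=0: pose=(3,1,E); sL=40/29, sR=40/13; mL=-640/377, mR=-60/377; mL+mR=-700/377 → advance -1; mR−mL=20/13 → turn +1·90°
n=1: pose=(2,1,N); sL=160/101, sR=160/109; mL=1280/11009, mR=9360/11009; mL+mR=10640/11009 → advance +1; mR−mL=80/109 → turn +1·90°
n=2: pose=(2,2,W); sL=16/5, sR=80/61; mL=576/305, mR=776/305; mL+mR=1352/305 → advance +1; mR−mL=40/61 → turn +1·90°
n=3: pose=(1,2,S); sL=160/53, sR=160/53; mL=0, mR=80/53; mL+mR=80/53 → advance +1; mR−mL=80/53 → turn +1·90°
n=4: pose=(1,1,E); sL=20/13, sR=4; mL=-32/13, mR=-6/13; mL+mR=-38/13 → advance -1; mR−mL=2 → turn +1·90°
n=5: pose=(0,1,N); sL=160/109, sR=160/101; mL=-1280/11009, mR=7440/11009; mL+mR=6160/11009 → advance +1; mR−mL=80/101 → turn +1·90°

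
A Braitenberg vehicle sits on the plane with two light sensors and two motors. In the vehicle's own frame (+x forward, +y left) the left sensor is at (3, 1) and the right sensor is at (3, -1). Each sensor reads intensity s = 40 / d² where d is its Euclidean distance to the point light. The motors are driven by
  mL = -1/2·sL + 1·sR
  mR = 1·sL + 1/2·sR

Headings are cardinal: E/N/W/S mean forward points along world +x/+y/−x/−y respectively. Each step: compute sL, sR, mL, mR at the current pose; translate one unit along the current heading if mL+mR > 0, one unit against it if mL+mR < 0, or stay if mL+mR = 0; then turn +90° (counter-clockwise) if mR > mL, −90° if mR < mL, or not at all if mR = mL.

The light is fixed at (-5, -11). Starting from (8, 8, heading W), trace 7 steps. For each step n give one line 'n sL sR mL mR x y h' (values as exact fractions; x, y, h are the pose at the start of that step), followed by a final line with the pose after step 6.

0 5/53 2/25 87/2650 178/1325 8 8 W
1 8/85 40/377 1892/32045 4716/32045 7 8 S
2 20/293 20/257 3290/75301 8070/75301 7 7 E
3 8/117 40/637 164/5733 44/441 8 7 N
4 5/53 2/25 87/2650 178/1325 8 8 W
5 8/85 40/377 1892/32045 4716/32045 7 8 S
6 20/293 20/257 3290/75301 8070/75301 7 7 E
final 8 7 N

n=0: pose=(8,8,W); sL=5/53, sR=2/25; mL=87/2650, mR=178/1325; mL+mR=443/2650 → advance +1; mR−mL=269/2650 → turn +1·90°
n=1: pose=(7,8,S); sL=8/85, sR=40/377; mL=1892/32045, mR=4716/32045; mL+mR=6608/32045 → advance +1; mR−mL=2824/32045 → turn +1·90°
n=2: pose=(7,7,E); sL=20/293, sR=20/257; mL=3290/75301, mR=8070/75301; mL+mR=11360/75301 → advance +1; mR−mL=4780/75301 → turn +1·90°
n=3: pose=(8,7,N); sL=8/117, sR=40/637; mL=164/5733, mR=44/441; mL+mR=736/5733 → advance +1; mR−mL=136/1911 → turn +1·90°
n=4: pose=(8,8,W); sL=5/53, sR=2/25; mL=87/2650, mR=178/1325; mL+mR=443/2650 → advance +1; mR−mL=269/2650 → turn +1·90°
n=5: pose=(7,8,S); sL=8/85, sR=40/377; mL=1892/32045, mR=4716/32045; mL+mR=6608/32045 → advance +1; mR−mL=2824/32045 → turn +1·90°
n=6: pose=(7,7,E); sL=20/293, sR=20/257; mL=3290/75301, mR=8070/75301; mL+mR=11360/75301 → advance +1; mR−mL=4780/75301 → turn +1·90°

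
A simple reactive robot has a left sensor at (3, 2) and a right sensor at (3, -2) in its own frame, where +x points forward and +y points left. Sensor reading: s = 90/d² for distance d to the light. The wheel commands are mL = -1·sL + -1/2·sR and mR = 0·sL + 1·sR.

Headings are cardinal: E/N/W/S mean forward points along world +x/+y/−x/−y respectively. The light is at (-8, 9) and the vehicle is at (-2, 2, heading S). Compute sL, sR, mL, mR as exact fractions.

left sensor world pos  = (0, -1); dL² = 164
right sensor world pos = (-4, -1); dR² = 116
sL = 90/164 = 45/82
sR = 90/116 = 45/58
mL = -1·sL + -1/2·sR = -4455/4756
mR = 0·sL + 1·sR = 45/58

45/82 45/58 -4455/4756 45/58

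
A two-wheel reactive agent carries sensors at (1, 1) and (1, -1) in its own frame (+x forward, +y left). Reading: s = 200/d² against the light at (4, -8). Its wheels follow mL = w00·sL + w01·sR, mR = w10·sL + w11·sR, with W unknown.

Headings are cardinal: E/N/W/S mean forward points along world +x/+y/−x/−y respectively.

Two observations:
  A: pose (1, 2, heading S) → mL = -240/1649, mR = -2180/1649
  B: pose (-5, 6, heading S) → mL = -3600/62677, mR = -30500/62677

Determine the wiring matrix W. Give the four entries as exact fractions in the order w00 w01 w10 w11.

obs A: pose=(1,2,S) → sL=40/17, sR=200/97, mL=-240/1649, mR=-2180/1649
obs B: pose=(-5,6,S) → sL=200/233, sR=200/269, mL=-3600/62677, mR=-30500/62677
sensor matrix S = [[40/17, 200/97], [200/233, 200/269]]; det S = -2112000/103354373
solve [mL_A; mL_B] = S·[w00; w01] and [mR_A; mR_B] = S·[w10; w11]:
  w00 = -1/2, w01 = 1/2, w10 = -1, w11 = 1/2

-1/2 1/2 -1 1/2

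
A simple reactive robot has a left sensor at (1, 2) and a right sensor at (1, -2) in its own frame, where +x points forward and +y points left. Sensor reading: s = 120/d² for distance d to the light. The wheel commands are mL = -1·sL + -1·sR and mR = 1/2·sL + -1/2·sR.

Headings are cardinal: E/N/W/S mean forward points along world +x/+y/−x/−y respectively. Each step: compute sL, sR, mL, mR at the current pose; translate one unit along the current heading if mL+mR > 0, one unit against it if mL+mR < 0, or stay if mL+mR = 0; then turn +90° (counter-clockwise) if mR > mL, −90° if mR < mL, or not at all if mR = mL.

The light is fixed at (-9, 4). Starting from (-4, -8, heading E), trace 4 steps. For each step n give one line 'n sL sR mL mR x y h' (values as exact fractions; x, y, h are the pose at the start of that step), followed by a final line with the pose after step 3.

0 15/17 15/29 -690/493 90/493 -4 -8 E
1 24/25 120/157 -6768/3925 384/3925 -5 -8 N
2 20/39 12/13 -56/39 -8/39 -5 -9 W
3 24/49 24/41 -2160/2009 -96/2009 -4 -9 S
final -4 -8 E

n=0: pose=(-4,-8,E); sL=15/17, sR=15/29; mL=-690/493, mR=90/493; mL+mR=-600/493 → advance -1; mR−mL=780/493 → turn +1·90°
n=1: pose=(-5,-8,N); sL=24/25, sR=120/157; mL=-6768/3925, mR=384/3925; mL+mR=-6384/3925 → advance -1; mR−mL=7152/3925 → turn +1·90°
n=2: pose=(-5,-9,W); sL=20/39, sR=12/13; mL=-56/39, mR=-8/39; mL+mR=-64/39 → advance -1; mR−mL=16/13 → turn +1·90°
n=3: pose=(-4,-9,S); sL=24/49, sR=24/41; mL=-2160/2009, mR=-96/2009; mL+mR=-2256/2009 → advance -1; mR−mL=2064/2009 → turn +1·90°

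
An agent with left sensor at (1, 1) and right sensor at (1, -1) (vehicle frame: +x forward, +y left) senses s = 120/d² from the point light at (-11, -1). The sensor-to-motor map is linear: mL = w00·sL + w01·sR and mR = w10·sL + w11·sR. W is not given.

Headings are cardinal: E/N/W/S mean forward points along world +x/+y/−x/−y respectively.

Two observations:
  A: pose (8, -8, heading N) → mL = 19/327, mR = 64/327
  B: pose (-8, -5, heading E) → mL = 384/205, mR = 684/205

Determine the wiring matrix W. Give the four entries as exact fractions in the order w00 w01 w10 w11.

1 -1 1 -1/2

obs A: pose=(8,-8,N) → sL=1/3, sR=30/109, mL=19/327, mR=64/327
obs B: pose=(-8,-5,E) → sL=24/5, sR=120/41, mL=384/205, mR=684/205
sensor matrix S = [[1/3, 30/109], [24/5, 120/41]]; det S = -1544/4469
solve [mL_A; mL_B] = S·[w00; w01] and [mR_A; mR_B] = S·[w10; w11]:
  w00 = 1, w01 = -1, w10 = 1, w11 = -1/2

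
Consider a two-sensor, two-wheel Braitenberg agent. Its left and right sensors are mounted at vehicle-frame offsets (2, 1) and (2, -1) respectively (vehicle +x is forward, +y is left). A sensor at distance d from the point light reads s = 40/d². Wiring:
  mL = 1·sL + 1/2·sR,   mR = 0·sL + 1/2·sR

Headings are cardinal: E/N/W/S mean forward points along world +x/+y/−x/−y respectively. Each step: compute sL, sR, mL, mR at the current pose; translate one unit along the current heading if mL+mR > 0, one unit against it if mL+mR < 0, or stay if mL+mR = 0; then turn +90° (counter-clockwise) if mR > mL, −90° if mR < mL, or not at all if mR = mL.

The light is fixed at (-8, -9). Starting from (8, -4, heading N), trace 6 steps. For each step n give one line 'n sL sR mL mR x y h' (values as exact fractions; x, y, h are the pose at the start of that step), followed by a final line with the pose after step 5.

n=0: pose=(8,-4,N); sL=20/137, sR=20/169; mL=4750/23153, mR=10/169; mL+mR=6120/23153 → advance +1; mR−mL=-20/137 → turn -1·90°
n=1: pose=(8,-3,E); sL=40/373, sR=40/349; mL=21420/130177, mR=20/349; mL+mR=28880/130177 → advance +1; mR−mL=-40/373 → turn -1·90°
n=2: pose=(9,-3,S); sL=2/17, sR=5/34; mL=13/68, mR=5/68; mL+mR=9/34 → advance +1; mR−mL=-2/17 → turn -1·90°
n=3: pose=(9,-4,W); sL=40/241, sR=40/261; mL=15260/62901, mR=20/261; mL+mR=20080/62901 → advance +1; mR−mL=-40/241 → turn -1·90°
n=4: pose=(8,-4,N); sL=20/137, sR=20/169; mL=4750/23153, mR=10/169; mL+mR=6120/23153 → advance +1; mR−mL=-20/137 → turn -1·90°
n=5: pose=(8,-3,E); sL=40/373, sR=40/349; mL=21420/130177, mR=20/349; mL+mR=28880/130177 → advance +1; mR−mL=-40/373 → turn -1·90°

0 20/137 20/169 4750/23153 10/169 8 -4 N
1 40/373 40/349 21420/130177 20/349 8 -3 E
2 2/17 5/34 13/68 5/68 9 -3 S
3 40/241 40/261 15260/62901 20/261 9 -4 W
4 20/137 20/169 4750/23153 10/169 8 -4 N
5 40/373 40/349 21420/130177 20/349 8 -3 E
final 9 -3 S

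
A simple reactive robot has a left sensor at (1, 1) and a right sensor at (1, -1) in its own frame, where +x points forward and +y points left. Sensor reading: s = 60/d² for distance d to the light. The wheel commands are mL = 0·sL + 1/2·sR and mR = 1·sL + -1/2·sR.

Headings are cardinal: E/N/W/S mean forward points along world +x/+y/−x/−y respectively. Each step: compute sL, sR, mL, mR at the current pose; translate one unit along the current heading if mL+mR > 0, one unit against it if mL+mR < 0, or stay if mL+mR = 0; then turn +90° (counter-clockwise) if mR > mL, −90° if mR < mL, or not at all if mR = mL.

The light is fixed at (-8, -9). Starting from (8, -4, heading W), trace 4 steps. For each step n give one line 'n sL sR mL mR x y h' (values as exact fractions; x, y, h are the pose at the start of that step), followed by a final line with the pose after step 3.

0 60/241 20/87 10/87 2810/20967 8 -4 W
1 15/68 15/53 15/106 285/3604 7 -4 S
2 12/41 60/221 30/221 1422/9061 7 -5 W
3 10/39 30/89 15/89 305/3471 6 -5 S
final 6 -6 W

n=0: pose=(8,-4,W); sL=60/241, sR=20/87; mL=10/87, mR=2810/20967; mL+mR=60/241 → advance +1; mR−mL=400/20967 → turn +1·90°
n=1: pose=(7,-4,S); sL=15/68, sR=15/53; mL=15/106, mR=285/3604; mL+mR=15/68 → advance +1; mR−mL=-225/3604 → turn -1·90°
n=2: pose=(7,-5,W); sL=12/41, sR=60/221; mL=30/221, mR=1422/9061; mL+mR=12/41 → advance +1; mR−mL=192/9061 → turn +1·90°
n=3: pose=(6,-5,S); sL=10/39, sR=30/89; mL=15/89, mR=305/3471; mL+mR=10/39 → advance +1; mR−mL=-280/3471 → turn -1·90°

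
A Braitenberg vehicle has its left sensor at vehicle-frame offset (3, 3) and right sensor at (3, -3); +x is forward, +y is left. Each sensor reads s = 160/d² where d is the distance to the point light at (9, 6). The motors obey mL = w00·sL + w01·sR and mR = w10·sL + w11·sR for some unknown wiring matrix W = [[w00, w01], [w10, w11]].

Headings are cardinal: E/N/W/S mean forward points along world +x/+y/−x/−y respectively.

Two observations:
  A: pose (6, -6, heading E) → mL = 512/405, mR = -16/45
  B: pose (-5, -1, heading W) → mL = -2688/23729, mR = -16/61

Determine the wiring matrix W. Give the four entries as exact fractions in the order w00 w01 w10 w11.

1 -1 0 -1/2

obs A: pose=(6,-6,E) → sL=160/81, sR=32/45, mL=512/405, mR=-16/45
obs B: pose=(-5,-1,W) → sL=160/389, sR=32/61, mL=-2688/23729, mR=-16/61
sensor matrix S = [[160/81, 32/45], [160/389, 32/61]]; det S = 1429504/1922049
solve [mL_A; mL_B] = S·[w00; w01] and [mR_A; mR_B] = S·[w10; w11]:
  w00 = 1, w01 = -1, w10 = 0, w11 = -1/2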